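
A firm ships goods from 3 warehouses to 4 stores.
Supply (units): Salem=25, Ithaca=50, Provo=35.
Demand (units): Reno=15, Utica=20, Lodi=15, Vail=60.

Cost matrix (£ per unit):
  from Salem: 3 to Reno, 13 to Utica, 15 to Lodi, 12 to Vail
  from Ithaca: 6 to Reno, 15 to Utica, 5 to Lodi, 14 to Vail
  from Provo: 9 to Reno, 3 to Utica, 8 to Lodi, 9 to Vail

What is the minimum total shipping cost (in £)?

An optimal shipping plan:
  Salem–Reno: 15 units
  Salem–Vail: 10 units
  Ithaca–Lodi: 15 units
  Ithaca–Vail: 35 units
  Provo–Utica: 20 units
  Provo–Vail: 15 units
Total cost = £925.
(Supply check: Salem ships 25; Ithaca ships 50; Provo ships 35.)

925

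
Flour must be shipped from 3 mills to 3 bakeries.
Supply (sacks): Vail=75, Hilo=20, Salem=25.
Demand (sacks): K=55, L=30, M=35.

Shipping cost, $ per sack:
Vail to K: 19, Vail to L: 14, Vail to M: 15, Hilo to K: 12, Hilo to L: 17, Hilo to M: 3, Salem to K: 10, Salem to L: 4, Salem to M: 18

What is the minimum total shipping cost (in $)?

An optimal shipping plan:
  Vail->K: 55 × $19 = $1045
  Vail->L: 5 × $14 = $70
  Vail->M: 15 × $15 = $225
  Hilo->M: 20 × $3 = $60
  Salem->L: 25 × $4 = $100
Total = 1045 + 70 + 225 + 60 + 100 = $1500.

1500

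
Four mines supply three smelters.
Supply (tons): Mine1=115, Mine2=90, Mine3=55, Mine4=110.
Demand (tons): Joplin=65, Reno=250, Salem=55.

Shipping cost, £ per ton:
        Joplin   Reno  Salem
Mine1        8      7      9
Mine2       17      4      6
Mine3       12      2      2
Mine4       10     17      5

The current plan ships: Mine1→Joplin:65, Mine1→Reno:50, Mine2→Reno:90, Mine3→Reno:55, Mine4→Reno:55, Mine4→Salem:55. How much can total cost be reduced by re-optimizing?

Current plan cost = 65·8 + 50·7 + 90·4 + 55·2 + 55·17 + 55·5 = £2550.
Optimal plan:
  Mine1→Joplin: 10 × £8 = £80
  Mine1→Reno: 105 × £7 = £735
  Mine2→Reno: 90 × £4 = £360
  Mine3→Reno: 55 × £2 = £110
  Mine4→Joplin: 55 × £10 = £550
  Mine4→Salem: 55 × £5 = £275
Optimal cost = £2110.
Saving = 2550 − 2110 = £440.

440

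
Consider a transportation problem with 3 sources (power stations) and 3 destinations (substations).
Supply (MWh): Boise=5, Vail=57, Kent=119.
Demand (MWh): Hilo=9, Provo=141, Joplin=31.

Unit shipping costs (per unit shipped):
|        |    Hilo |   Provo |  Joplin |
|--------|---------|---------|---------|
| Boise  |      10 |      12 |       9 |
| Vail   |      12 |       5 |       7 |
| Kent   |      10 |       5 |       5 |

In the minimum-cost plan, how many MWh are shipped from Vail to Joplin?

The minimum-cost plan:
  Boise to Hilo: 5 × 10 = 50
  Vail to Provo: 57 × 5 = 285
  Kent to Hilo: 4 × 10 = 40
  Kent to Provo: 84 × 5 = 420
  Kent to Joplin: 31 × 5 = 155
Total cost = 950.
The route Vail→Joplin is not used.

0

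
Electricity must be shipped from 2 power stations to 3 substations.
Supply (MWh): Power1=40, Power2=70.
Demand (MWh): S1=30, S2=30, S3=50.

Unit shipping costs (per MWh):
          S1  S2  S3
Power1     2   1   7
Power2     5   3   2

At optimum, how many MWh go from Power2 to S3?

Optimal shipments:
  Power1->S1: 30 × 2 = 60
  Power1->S2: 10 × 1 = 10
  Power2->S2: 20 × 3 = 60
  Power2->S3: 50 × 2 = 100
Total cost = 230.
So Power2→S3 carries 50 MWh.

50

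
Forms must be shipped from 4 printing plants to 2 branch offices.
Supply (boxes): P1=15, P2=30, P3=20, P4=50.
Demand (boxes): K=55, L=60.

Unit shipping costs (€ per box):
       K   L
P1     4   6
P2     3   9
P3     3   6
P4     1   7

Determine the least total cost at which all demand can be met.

500

An optimal shipping plan:
  P1->L: 15 × €6 = €90
  P2->K: 30 × €3 = €90
  P3->L: 20 × €6 = €120
  P4->K: 25 × €1 = €25
  P4->L: 25 × €7 = €175
Total = 90 + 90 + 120 + 25 + 175 = €500.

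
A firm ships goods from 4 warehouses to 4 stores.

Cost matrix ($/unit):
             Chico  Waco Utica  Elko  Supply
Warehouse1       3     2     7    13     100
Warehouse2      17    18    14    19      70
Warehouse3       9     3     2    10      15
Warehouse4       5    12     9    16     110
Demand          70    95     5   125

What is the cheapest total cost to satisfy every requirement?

2685

A cheapest plan:
  Warehouse1–Waco: 95 × $2 = $190
  Warehouse1–Elko: 5 × $13 = $65
  Warehouse2–Elko: 70 × $19 = $1330
  Warehouse3–Utica: 5 × $2 = $10
  Warehouse3–Elko: 10 × $10 = $100
  Warehouse4–Chico: 70 × $5 = $350
  Warehouse4–Elko: 40 × $16 = $640
Total = 190 + 65 + 1330 + 10 + 100 + 350 + 640 = $2685.
(Supply check: Warehouse1 ships 100; Warehouse2 ships 70; Warehouse3 ships 15; Warehouse4 ships 110.)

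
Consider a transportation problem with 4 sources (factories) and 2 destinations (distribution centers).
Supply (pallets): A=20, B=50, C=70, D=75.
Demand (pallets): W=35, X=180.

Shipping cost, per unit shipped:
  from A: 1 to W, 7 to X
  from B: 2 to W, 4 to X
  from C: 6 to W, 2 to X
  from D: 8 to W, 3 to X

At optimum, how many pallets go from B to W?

Solving gives:
  A to W: 20 × 1 = 20
  B to W: 15 × 2 = 30
  B to X: 35 × 4 = 140
  C to X: 70 × 2 = 140
  D to X: 75 × 3 = 225
Total cost = 555.
So B→W carries 15 pallets.

15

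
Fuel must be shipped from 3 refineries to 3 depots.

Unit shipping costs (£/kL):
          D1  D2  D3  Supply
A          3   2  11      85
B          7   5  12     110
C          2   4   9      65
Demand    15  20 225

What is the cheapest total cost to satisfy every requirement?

2540

Optimal allocation:
  A->D1: 15 kL
  A->D2: 20 kL
  A->D3: 50 kL
  B->D3: 110 kL
  C->D3: 65 kL
Total cost = £2540.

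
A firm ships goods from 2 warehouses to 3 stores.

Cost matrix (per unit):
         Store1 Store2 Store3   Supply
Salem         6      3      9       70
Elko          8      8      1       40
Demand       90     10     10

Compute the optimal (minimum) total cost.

640

Optimal allocation:
  Salem to Store1: 60 × 6 = 360
  Salem to Store2: 10 × 3 = 30
  Elko to Store1: 30 × 8 = 240
  Elko to Store3: 10 × 1 = 10
Total = 360 + 30 + 240 + 10 = 640.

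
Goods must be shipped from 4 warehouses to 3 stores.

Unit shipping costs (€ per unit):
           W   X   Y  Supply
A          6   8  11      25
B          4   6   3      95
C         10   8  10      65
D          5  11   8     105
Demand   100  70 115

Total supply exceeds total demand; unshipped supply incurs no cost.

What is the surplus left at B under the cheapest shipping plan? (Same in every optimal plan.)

0

Minimum-cost shipments:
  A–W: 15 × €6 = €90
  A–X: 5 × €8 = €40
  B–Y: 95 × €3 = €285
  C–X: 65 × €8 = €520
  D–W: 85 × €5 = €425
  D–Y: 20 × €8 = €160
Total cost = €1520.
B ships 95 of its 95, leaving 0.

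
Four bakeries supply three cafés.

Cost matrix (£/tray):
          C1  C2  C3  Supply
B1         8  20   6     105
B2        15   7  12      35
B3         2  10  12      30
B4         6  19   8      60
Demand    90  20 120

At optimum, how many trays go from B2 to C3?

15

Solving gives:
  B1–C3: 105 trays
  B2–C2: 20 trays
  B2–C3: 15 trays
  B3–C1: 30 trays
  B4–C1: 60 trays
Total cost = £1370.
So B2→C3 carries 15 trays.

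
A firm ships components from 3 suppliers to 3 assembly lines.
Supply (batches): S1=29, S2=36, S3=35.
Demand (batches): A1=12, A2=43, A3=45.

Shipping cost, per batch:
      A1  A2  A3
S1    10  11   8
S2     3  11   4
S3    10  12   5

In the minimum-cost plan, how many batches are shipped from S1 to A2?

29

Solving gives:
  S1→A2: 29 × 11 = 319
  S2→A1: 12 × 3 = 36
  S2→A3: 24 × 4 = 96
  S3→A2: 14 × 12 = 168
  S3→A3: 21 × 5 = 105
Total cost = 724.
So S1→A2 carries 29 batches.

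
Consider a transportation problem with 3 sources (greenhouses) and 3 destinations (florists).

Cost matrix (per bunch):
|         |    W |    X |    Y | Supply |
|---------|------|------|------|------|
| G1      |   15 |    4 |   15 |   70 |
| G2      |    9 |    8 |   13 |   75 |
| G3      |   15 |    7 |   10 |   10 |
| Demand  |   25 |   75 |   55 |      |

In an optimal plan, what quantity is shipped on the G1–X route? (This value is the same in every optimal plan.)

Solving gives:
  G1–X: 70 bunches
  G2–W: 25 bunches
  G2–X: 5 bunches
  G2–Y: 45 bunches
  G3–Y: 10 bunches
Total cost = 1230.
So G1→X carries 70 bunches.

70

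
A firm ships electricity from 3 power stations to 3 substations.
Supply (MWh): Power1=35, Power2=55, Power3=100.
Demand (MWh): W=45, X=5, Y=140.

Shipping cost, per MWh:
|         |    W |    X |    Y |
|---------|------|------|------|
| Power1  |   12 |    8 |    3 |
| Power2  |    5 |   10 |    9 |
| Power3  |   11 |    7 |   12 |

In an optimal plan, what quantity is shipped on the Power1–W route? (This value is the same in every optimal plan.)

Optimal shipments:
  Power1->Y: 35 × 3 = 105
  Power2->W: 45 × 5 = 225
  Power2->Y: 10 × 9 = 90
  Power3->X: 5 × 7 = 35
  Power3->Y: 95 × 12 = 1140
Total cost = 1595.
The route Power1→W is not used.

0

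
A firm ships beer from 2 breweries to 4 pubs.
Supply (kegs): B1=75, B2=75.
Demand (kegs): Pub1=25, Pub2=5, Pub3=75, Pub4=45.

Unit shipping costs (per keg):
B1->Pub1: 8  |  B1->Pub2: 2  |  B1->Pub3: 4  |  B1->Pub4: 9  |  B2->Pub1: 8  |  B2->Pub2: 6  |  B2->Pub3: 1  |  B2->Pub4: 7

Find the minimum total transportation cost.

690

One minimum-cost allocation:
  B1–Pub1: 25 × 8 = 200
  B1–Pub2: 5 × 2 = 10
  B1–Pub4: 45 × 9 = 405
  B2–Pub3: 75 × 1 = 75
Total = 200 + 10 + 405 + 75 = 690.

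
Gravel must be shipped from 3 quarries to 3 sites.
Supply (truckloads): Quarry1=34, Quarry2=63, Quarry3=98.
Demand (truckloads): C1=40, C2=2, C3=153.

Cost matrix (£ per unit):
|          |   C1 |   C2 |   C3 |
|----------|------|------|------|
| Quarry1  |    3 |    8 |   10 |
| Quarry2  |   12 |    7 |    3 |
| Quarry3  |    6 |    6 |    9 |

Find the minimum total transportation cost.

Optimal allocation:
  Quarry1->C1: 34 × £3 = £102
  Quarry2->C3: 63 × £3 = £189
  Quarry3->C1: 6 × £6 = £36
  Quarry3->C2: 2 × £6 = £12
  Quarry3->C3: 90 × £9 = £810
Total = 102 + 189 + 36 + 12 + 810 = £1149.

1149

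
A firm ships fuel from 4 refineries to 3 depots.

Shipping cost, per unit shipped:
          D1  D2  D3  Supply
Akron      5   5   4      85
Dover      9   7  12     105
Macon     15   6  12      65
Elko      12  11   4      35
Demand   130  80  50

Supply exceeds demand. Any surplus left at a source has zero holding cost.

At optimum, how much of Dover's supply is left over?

An optimal plan:
  Akron–D1: 70 kL
  Akron–D3: 15 kL
  Dover–D1: 60 kL
  Dover–D2: 15 kL
  Macon–D2: 65 kL
  Elko–D3: 35 kL
Total cost = 1585.
Dover ships 75 of its 105, leaving 30.

30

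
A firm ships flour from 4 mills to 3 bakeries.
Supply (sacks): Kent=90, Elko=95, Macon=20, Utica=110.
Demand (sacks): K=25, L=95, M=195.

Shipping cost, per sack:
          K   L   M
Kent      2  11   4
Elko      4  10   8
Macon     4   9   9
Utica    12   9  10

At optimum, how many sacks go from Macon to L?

Solving gives:
  Kent–M: 90 × 4 = 360
  Elko–K: 5 × 4 = 20
  Elko–M: 90 × 8 = 720
  Macon–K: 20 × 4 = 80
  Utica–L: 95 × 9 = 855
  Utica–M: 15 × 10 = 150
Total cost = 2185.
The route Macon→L is not used.

0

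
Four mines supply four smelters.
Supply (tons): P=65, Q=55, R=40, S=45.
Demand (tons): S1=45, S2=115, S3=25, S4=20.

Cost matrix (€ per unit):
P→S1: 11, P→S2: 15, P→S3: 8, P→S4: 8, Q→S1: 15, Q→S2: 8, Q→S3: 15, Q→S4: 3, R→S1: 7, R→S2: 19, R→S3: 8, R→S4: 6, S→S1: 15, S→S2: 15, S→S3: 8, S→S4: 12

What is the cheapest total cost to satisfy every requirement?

2035

Optimal allocation:
  P–S1: 5 × €11 = €55
  P–S2: 40 × €15 = €600
  P–S4: 20 × €8 = €160
  Q–S2: 55 × €8 = €440
  R–S1: 40 × €7 = €280
  S–S2: 20 × €15 = €300
  S–S3: 25 × €8 = €200
Total = 55 + 600 + 160 + 440 + 280 + 300 + 200 = €2035.
(Supply check: P ships 65; Q ships 55; R ships 40; S ships 45.)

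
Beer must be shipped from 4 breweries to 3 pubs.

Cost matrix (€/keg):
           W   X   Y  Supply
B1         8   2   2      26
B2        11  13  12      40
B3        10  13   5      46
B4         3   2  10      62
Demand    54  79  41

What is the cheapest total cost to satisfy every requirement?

880

One minimum-cost allocation:
  B1 to X: 26 kegs
  B2 to W: 40 kegs
  B3 to W: 5 kegs
  B3 to Y: 41 kegs
  B4 to W: 9 kegs
  B4 to X: 53 kegs
Total cost = €880.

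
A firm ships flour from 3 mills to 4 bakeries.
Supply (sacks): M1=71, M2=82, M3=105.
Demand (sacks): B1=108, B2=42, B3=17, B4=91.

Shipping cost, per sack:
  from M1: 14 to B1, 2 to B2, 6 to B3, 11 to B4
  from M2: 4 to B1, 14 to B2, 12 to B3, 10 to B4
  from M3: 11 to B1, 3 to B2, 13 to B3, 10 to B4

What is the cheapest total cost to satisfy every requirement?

1722

Optimal allocation:
  M1->B2: 42 sacks
  M1->B3: 17 sacks
  M1->B4: 12 sacks
  M2->B1: 82 sacks
  M3->B1: 26 sacks
  M3->B4: 79 sacks
Total cost = 1722.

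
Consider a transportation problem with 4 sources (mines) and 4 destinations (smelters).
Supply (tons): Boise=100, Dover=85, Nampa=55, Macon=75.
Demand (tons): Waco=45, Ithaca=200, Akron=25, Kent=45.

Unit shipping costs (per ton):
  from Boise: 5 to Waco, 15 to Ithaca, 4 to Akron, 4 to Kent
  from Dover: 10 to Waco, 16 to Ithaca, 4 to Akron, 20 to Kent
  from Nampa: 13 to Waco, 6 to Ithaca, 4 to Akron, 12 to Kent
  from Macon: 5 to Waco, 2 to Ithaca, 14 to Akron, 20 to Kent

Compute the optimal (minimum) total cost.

Optimal allocation:
  Boise to Waco: 45 tons
  Boise to Ithaca: 10 tons
  Boise to Kent: 45 tons
  Dover to Ithaca: 60 tons
  Dover to Akron: 25 tons
  Nampa to Ithaca: 55 tons
  Macon to Ithaca: 75 tons
Total cost = 2095.

2095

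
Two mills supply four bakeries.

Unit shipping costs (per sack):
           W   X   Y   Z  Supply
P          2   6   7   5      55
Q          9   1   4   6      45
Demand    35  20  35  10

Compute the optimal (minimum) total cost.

A cheapest plan:
  P→W: 35 × 2 = 70
  P→Y: 10 × 7 = 70
  P→Z: 10 × 5 = 50
  Q→X: 20 × 1 = 20
  Q→Y: 25 × 4 = 100
Total = 70 + 70 + 50 + 20 + 100 = 310.
(Supply check: P ships 55; Q ships 45.)

310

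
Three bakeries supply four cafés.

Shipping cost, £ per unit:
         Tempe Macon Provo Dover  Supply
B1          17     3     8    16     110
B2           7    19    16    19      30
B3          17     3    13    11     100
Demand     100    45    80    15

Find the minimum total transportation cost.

An optimal shipping plan:
  B1->Macon: 30 trays
  B1->Provo: 80 trays
  B2->Tempe: 30 trays
  B3->Tempe: 70 trays
  B3->Macon: 15 trays
  B3->Dover: 15 trays
Total cost = £2340.

2340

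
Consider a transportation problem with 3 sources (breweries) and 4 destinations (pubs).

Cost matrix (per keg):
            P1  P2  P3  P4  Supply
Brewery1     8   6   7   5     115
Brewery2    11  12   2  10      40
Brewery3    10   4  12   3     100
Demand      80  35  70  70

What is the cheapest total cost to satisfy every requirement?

An optimal shipping plan:
  Brewery1→P1: 80 × 8 = 640
  Brewery1→P2: 5 × 6 = 30
  Brewery1→P3: 30 × 7 = 210
  Brewery2→P3: 40 × 2 = 80
  Brewery3→P2: 30 × 4 = 120
  Brewery3→P4: 70 × 3 = 210
Total = 640 + 30 + 210 + 80 + 120 + 210 = 1290.

1290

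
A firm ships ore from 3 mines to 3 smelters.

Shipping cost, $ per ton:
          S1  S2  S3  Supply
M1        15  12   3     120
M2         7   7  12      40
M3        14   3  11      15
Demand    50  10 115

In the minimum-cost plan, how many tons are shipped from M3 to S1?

5

Optimal shipments:
  M1 to S1: 5 × $15 = $75
  M1 to S3: 115 × $3 = $345
  M2 to S1: 40 × $7 = $280
  M3 to S1: 5 × $14 = $70
  M3 to S2: 10 × $3 = $30
Total cost = $800.
So M3→S1 carries 5 tons.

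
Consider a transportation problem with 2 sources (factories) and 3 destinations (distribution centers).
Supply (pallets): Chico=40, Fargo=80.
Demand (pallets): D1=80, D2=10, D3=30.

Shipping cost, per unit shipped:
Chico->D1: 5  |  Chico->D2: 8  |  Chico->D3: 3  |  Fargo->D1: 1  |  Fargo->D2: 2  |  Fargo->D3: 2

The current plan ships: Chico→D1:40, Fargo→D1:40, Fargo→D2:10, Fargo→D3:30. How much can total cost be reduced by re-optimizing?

90

Current plan cost = 40·5 + 40·1 + 10·2 + 30·2 = 320.
Optimal plan:
  Chico to D1: 10 × 5 = 50
  Chico to D3: 30 × 3 = 90
  Fargo to D1: 70 × 1 = 70
  Fargo to D2: 10 × 2 = 20
Optimal cost = 230.
Saving = 320 − 230 = 90.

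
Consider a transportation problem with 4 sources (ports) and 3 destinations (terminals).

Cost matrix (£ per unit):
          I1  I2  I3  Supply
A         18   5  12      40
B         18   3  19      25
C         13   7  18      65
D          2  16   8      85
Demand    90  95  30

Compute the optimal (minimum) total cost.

One minimum-cost allocation:
  A–I2: 10 TEU
  A–I3: 30 TEU
  B–I2: 25 TEU
  C–I1: 5 TEU
  C–I2: 60 TEU
  D–I1: 85 TEU
Total cost = £1140.

1140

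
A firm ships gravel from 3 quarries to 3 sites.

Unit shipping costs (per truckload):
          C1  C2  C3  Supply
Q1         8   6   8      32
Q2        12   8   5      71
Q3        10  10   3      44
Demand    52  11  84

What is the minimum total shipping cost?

An optimal shipping plan:
  Q1 to C1: 32 truckloads
  Q2 to C1: 20 truckloads
  Q2 to C2: 11 truckloads
  Q2 to C3: 40 truckloads
  Q3 to C3: 44 truckloads
Total cost = 916.

916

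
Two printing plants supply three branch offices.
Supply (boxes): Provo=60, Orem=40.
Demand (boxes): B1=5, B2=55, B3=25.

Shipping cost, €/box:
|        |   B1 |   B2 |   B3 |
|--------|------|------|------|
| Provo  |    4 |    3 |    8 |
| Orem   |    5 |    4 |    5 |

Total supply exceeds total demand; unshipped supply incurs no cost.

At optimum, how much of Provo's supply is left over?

0

An optimal plan:
  Provo–B1: 5 × €4 = €20
  Provo–B2: 55 × €3 = €165
  Orem–B3: 25 × €5 = €125
Total cost = €310.
Provo ships 60 of its 60, leaving 0.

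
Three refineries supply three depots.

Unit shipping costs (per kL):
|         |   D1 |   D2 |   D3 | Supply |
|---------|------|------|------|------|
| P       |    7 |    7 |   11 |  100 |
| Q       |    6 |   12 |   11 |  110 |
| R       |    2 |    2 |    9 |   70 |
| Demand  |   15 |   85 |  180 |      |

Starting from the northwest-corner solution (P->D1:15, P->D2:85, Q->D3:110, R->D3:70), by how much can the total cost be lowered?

225

Current plan cost = 15·7 + 85·7 + 110·11 + 70·9 = 2540.
Optimal plan:
  P->D2: 15 kL
  P->D3: 85 kL
  Q->D1: 15 kL
  Q->D3: 95 kL
  R->D2: 70 kL
Optimal cost = 2315.
Saving = 2540 − 2315 = 225.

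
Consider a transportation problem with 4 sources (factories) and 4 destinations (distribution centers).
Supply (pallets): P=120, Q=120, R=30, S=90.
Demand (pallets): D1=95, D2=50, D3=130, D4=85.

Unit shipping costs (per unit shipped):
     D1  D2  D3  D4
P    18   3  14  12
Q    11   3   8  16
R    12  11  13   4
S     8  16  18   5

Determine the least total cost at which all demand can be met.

2835

Optimal allocation:
  P→D2: 50 pallets
  P→D3: 15 pallets
  P→D4: 55 pallets
  Q→D1: 5 pallets
  Q→D3: 115 pallets
  R→D4: 30 pallets
  S→D1: 90 pallets
Total cost = 2835.
(Supply check: P ships 120; Q ships 120; R ships 30; S ships 90.)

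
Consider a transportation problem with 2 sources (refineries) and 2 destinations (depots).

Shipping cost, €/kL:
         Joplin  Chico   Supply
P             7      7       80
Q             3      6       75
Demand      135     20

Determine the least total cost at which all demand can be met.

785

A cheapest plan:
  P–Joplin: 60 kL
  P–Chico: 20 kL
  Q–Joplin: 75 kL
Total cost = €785.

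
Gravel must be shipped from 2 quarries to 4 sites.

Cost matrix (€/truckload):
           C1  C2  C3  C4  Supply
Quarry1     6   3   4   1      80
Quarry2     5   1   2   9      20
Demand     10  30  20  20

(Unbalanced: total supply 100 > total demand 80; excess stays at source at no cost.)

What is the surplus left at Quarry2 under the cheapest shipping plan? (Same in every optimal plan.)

0

Minimum-cost shipments:
  Quarry1 to C1: 10 truckloads
  Quarry1 to C2: 10 truckloads
  Quarry1 to C3: 20 truckloads
  Quarry1 to C4: 20 truckloads
  Quarry2 to C2: 20 truckloads
Total cost = €210.
Quarry2 ships 20 of its 20, leaving 0.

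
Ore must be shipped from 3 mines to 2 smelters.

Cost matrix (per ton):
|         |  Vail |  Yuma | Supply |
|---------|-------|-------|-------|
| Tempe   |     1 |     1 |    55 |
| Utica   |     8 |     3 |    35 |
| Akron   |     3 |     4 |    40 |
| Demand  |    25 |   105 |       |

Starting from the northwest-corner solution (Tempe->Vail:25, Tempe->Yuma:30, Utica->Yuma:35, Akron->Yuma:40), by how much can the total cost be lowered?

25

Current plan cost = 25·1 + 30·1 + 35·3 + 40·4 = 320.
Optimal plan:
  Tempe to Yuma: 55 × 1 = 55
  Utica to Yuma: 35 × 3 = 105
  Akron to Vail: 25 × 3 = 75
  Akron to Yuma: 15 × 4 = 60
Optimal cost = 295.
Saving = 320 − 295 = 25.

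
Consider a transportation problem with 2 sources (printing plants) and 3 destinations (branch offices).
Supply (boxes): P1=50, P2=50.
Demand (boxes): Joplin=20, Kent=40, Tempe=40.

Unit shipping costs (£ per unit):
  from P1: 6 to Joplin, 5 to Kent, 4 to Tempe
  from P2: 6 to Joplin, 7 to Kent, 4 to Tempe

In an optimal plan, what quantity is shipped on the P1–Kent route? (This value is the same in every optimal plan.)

40

The minimum-cost plan:
  P1–Joplin: 10 × £6 = £60
  P1–Kent: 40 × £5 = £200
  P2–Joplin: 10 × £6 = £60
  P2–Tempe: 40 × £4 = £160
Total cost = £480.
So P1→Kent carries 40 boxes.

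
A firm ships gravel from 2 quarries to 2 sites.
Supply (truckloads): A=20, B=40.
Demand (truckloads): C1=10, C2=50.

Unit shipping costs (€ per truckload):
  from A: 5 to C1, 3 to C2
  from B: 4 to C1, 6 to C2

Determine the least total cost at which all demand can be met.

280

One minimum-cost allocation:
  A to C2: 20 truckloads
  B to C1: 10 truckloads
  B to C2: 30 truckloads
Total cost = €280.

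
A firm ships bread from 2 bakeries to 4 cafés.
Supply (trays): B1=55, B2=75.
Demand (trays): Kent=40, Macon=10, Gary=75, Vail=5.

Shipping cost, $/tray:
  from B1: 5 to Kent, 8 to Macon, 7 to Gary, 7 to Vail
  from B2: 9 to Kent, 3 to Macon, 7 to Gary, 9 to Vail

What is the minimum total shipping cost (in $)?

790

An optimal shipping plan:
  B1->Kent: 40 × $5 = $200
  B1->Gary: 10 × $7 = $70
  B1->Vail: 5 × $7 = $35
  B2->Macon: 10 × $3 = $30
  B2->Gary: 65 × $7 = $455
Total = 200 + 70 + 35 + 30 + 455 = $790.
(Supply check: B1 ships 55; B2 ships 75.)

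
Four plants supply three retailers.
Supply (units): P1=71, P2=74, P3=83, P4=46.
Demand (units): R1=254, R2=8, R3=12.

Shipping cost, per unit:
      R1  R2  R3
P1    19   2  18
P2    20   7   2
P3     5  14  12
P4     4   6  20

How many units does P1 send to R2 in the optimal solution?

The minimum-cost plan:
  P1 to R1: 63 × 19 = 1197
  P1 to R2: 8 × 2 = 16
  P2 to R1: 62 × 20 = 1240
  P2 to R3: 12 × 2 = 24
  P3 to R1: 83 × 5 = 415
  P4 to R1: 46 × 4 = 184
Total cost = 3076.
So P1→R2 carries 8 units.

8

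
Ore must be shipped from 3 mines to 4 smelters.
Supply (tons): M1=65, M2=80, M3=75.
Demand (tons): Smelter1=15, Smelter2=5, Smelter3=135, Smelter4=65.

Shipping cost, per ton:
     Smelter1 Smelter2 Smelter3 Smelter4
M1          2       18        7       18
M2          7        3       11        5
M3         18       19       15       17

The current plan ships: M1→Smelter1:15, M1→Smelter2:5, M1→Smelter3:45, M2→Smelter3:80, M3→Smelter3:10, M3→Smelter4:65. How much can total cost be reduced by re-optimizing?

615

Current plan cost = 15·2 + 5·18 + 45·7 + 80·11 + 10·15 + 65·17 = 2570.
Optimal plan:
  M1→Smelter1: 15 × 2 = 30
  M1→Smelter3: 50 × 7 = 350
  M2→Smelter2: 5 × 3 = 15
  M2→Smelter3: 10 × 11 = 110
  M2→Smelter4: 65 × 5 = 325
  M3→Smelter3: 75 × 15 = 1125
Optimal cost = 1955.
Saving = 2570 − 1955 = 615.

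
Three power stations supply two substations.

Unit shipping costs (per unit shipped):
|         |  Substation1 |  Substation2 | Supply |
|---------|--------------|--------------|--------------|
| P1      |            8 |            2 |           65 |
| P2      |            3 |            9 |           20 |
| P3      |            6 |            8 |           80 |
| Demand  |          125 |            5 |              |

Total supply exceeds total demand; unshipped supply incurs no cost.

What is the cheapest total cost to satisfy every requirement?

Optimal allocation:
  P1->Substation1: 25 × 8 = 200
  P1->Substation2: 5 × 2 = 10
  P2->Substation1: 20 × 3 = 60
  P3->Substation1: 80 × 6 = 480
Total = 200 + 10 + 60 + 480 = 750.
(Supply check: P1 ships 30; P2 ships 20; P3 ships 80.)

750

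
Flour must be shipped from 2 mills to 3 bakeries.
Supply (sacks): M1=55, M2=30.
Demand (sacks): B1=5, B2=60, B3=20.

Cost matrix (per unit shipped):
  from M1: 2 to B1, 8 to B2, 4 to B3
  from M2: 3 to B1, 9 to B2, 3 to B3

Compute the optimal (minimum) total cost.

An optimal shipping plan:
  M1→B1: 5 × 2 = 10
  M1→B2: 50 × 8 = 400
  M2→B2: 10 × 9 = 90
  M2→B3: 20 × 3 = 60
Total = 10 + 400 + 90 + 60 = 560.

560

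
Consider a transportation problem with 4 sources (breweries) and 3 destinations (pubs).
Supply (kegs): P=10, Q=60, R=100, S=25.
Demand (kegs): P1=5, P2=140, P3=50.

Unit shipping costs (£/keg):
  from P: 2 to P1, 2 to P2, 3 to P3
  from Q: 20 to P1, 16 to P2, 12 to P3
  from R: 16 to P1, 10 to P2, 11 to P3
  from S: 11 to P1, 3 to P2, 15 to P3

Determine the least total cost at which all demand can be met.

1855

One minimum-cost allocation:
  P to P1: 5 × £2 = £10
  P to P2: 5 × £2 = £10
  Q to P2: 10 × £16 = £160
  Q to P3: 50 × £12 = £600
  R to P2: 100 × £10 = £1000
  S to P2: 25 × £3 = £75
Total = 10 + 10 + 160 + 600 + 1000 + 75 = £1855.
(Supply check: P ships 10; Q ships 60; R ships 100; S ships 25.)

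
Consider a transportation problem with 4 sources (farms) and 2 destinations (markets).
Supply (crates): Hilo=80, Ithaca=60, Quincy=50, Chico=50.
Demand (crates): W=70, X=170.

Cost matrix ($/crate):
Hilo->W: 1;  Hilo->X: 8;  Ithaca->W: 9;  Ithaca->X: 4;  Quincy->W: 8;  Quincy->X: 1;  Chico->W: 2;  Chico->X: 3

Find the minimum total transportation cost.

590

An optimal shipping plan:
  Hilo->W: 70 × $1 = $70
  Hilo->X: 10 × $8 = $80
  Ithaca->X: 60 × $4 = $240
  Quincy->X: 50 × $1 = $50
  Chico->X: 50 × $3 = $150
Total = 70 + 80 + 240 + 50 + 150 = $590.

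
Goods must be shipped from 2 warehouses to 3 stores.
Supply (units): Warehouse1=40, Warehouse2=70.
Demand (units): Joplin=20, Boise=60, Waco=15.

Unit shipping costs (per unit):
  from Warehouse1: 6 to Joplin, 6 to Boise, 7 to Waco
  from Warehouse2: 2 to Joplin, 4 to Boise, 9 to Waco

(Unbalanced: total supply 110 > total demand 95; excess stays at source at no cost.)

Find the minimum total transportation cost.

A cheapest plan:
  Warehouse1->Boise: 10 × 6 = 60
  Warehouse1->Waco: 15 × 7 = 105
  Warehouse2->Joplin: 20 × 2 = 40
  Warehouse2->Boise: 50 × 4 = 200
Total = 60 + 105 + 40 + 200 = 405.

405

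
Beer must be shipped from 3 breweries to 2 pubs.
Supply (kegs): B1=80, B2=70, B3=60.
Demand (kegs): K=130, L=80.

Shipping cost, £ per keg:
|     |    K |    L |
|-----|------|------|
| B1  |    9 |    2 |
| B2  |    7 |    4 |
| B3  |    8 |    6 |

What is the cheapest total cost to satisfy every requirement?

A cheapest plan:
  B1–L: 80 × £2 = £160
  B2–K: 70 × £7 = £490
  B3–K: 60 × £8 = £480
Total = 160 + 490 + 480 = £1130.

1130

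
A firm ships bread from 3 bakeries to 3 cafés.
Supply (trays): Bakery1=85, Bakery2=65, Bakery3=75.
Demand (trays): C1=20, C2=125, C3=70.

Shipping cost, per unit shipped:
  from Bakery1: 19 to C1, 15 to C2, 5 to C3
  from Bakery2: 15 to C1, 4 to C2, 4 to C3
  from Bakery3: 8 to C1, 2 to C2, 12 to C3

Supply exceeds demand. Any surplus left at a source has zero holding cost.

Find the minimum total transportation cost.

An optimal shipping plan:
  Bakery1→C1: 5 × 19 = 95
  Bakery1→C3: 70 × 5 = 350
  Bakery2→C2: 65 × 4 = 260
  Bakery3→C1: 15 × 8 = 120
  Bakery3→C2: 60 × 2 = 120
Total = 95 + 350 + 260 + 120 + 120 = 945.
(Supply check: Bakery1 ships 75; Bakery2 ships 65; Bakery3 ships 75.)

945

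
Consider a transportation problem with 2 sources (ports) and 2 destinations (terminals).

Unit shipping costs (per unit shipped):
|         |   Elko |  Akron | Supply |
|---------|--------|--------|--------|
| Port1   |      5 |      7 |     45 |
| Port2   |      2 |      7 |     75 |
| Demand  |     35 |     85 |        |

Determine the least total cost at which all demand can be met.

665

Optimal allocation:
  Port1→Akron: 45 TEU
  Port2→Elko: 35 TEU
  Port2→Akron: 40 TEU
Total cost = 665.
(Supply check: Port1 ships 45; Port2 ships 75.)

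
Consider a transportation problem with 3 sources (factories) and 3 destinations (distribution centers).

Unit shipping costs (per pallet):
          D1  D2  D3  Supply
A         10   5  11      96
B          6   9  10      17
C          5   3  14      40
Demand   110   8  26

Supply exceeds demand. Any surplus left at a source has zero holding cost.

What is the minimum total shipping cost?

1158

An optimal shipping plan:
  A to D1: 53 × 10 = 530
  A to D2: 8 × 5 = 40
  A to D3: 26 × 11 = 286
  B to D1: 17 × 6 = 102
  C to D1: 40 × 5 = 200
Total = 530 + 40 + 286 + 102 + 200 = 1158.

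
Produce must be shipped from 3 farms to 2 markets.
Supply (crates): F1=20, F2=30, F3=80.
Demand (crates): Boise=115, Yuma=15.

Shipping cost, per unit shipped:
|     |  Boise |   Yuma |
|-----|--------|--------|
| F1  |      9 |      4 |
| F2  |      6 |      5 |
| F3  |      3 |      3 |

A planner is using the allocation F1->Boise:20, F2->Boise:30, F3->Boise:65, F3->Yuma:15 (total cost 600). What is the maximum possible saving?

75

Current plan cost = 20·9 + 30·6 + 65·3 + 15·3 = 600.
Optimal plan:
  F1–Boise: 5 × 9 = 45
  F1–Yuma: 15 × 4 = 60
  F2–Boise: 30 × 6 = 180
  F3–Boise: 80 × 3 = 240
Optimal cost = 525.
Saving = 600 − 525 = 75.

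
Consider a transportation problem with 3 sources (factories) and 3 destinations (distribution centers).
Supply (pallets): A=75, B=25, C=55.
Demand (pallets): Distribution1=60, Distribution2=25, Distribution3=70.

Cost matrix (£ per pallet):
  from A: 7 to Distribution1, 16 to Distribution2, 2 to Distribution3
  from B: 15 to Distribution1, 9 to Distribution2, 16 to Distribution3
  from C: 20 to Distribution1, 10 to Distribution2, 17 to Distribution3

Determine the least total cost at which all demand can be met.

1400

An optimal shipping plan:
  A–Distribution1: 5 × £7 = £35
  A–Distribution3: 70 × £2 = £140
  B–Distribution1: 25 × £15 = £375
  C–Distribution1: 30 × £20 = £600
  C–Distribution2: 25 × £10 = £250
Total = 35 + 140 + 375 + 600 + 250 = £1400.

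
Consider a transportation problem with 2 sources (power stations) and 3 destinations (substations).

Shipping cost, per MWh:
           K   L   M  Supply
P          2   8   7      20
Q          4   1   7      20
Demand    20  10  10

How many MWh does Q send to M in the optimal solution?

Optimal shipments:
  P→K: 20 MWh
  Q→L: 10 MWh
  Q→M: 10 MWh
Total cost = 120.
So Q→M carries 10 MWh.

10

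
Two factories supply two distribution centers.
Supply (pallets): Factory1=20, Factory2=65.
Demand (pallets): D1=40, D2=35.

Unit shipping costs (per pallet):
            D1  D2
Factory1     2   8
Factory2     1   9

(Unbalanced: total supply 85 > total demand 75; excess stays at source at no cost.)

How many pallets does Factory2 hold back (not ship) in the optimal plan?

10

An optimal plan:
  Factory1–D2: 20 × 8 = 160
  Factory2–D1: 40 × 1 = 40
  Factory2–D2: 15 × 9 = 135
Total cost = 335.
Factory2 ships 55 of its 65, leaving 10.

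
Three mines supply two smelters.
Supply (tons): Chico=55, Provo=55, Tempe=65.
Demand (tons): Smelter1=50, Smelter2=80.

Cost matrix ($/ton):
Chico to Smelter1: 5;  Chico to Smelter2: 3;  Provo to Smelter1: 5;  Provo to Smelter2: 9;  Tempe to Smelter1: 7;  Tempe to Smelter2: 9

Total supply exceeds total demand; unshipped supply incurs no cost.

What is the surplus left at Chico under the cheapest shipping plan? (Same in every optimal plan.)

0

Minimum-cost shipments:
  Chico→Smelter2: 55 tons
  Provo→Smelter1: 50 tons
  Tempe→Smelter2: 25 tons
Total cost = $640.
Chico ships 55 of its 55, leaving 0.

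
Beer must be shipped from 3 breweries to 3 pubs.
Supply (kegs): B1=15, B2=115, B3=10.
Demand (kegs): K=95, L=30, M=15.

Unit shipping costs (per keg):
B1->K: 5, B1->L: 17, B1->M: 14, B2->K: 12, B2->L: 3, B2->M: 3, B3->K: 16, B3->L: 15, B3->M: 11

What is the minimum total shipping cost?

Optimal allocation:
  B1->K: 15 × 5 = 75
  B2->K: 70 × 12 = 840
  B2->L: 30 × 3 = 90
  B2->M: 15 × 3 = 45
  B3->K: 10 × 16 = 160
Total = 75 + 840 + 90 + 45 + 160 = 1210.

1210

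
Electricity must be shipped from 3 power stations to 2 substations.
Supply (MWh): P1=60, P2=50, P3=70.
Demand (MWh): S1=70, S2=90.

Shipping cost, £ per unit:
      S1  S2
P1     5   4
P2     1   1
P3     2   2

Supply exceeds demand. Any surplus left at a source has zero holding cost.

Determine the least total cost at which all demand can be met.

350

A cheapest plan:
  P1->S2: 40 × £4 = £160
  P2->S2: 50 × £1 = £50
  P3->S1: 70 × £2 = £140
Total = 160 + 50 + 140 = £350.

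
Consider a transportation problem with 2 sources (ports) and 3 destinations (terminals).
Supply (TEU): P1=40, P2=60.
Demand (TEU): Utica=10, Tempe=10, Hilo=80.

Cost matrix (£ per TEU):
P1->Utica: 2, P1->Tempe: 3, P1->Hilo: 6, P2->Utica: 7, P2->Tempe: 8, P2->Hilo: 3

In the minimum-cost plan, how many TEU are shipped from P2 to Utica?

0

Solving gives:
  P1→Utica: 10 × £2 = £20
  P1→Tempe: 10 × £3 = £30
  P1→Hilo: 20 × £6 = £120
  P2→Hilo: 60 × £3 = £180
Total cost = £350.
The route P2→Utica is not used.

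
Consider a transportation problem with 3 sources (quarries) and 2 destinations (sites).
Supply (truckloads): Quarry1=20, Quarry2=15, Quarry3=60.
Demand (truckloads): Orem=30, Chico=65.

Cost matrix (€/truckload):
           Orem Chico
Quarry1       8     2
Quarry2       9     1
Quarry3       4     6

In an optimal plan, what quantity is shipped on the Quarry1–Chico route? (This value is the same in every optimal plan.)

Optimal shipments:
  Quarry1–Chico: 20 truckloads
  Quarry2–Chico: 15 truckloads
  Quarry3–Orem: 30 truckloads
  Quarry3–Chico: 30 truckloads
Total cost = €355.
So Quarry1→Chico carries 20 truckloads.

20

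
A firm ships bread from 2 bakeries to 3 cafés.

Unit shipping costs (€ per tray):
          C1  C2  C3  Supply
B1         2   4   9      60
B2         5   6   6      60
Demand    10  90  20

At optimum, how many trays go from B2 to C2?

40

Solving gives:
  B1–C1: 10 × €2 = €20
  B1–C2: 50 × €4 = €200
  B2–C2: 40 × €6 = €240
  B2–C3: 20 × €6 = €120
Total cost = €580.
So B2→C2 carries 40 trays.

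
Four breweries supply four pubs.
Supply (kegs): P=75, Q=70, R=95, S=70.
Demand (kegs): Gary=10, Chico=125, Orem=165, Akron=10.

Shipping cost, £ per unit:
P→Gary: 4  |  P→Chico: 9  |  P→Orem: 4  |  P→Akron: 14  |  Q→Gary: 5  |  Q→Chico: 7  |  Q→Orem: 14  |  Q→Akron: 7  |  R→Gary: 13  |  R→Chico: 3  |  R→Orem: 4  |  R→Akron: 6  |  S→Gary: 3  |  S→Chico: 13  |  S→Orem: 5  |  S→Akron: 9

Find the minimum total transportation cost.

1425

An optimal shipping plan:
  P->Orem: 75 kegs
  Q->Gary: 10 kegs
  Q->Chico: 50 kegs
  Q->Akron: 10 kegs
  R->Chico: 75 kegs
  R->Orem: 20 kegs
  S->Orem: 70 kegs
Total cost = £1425.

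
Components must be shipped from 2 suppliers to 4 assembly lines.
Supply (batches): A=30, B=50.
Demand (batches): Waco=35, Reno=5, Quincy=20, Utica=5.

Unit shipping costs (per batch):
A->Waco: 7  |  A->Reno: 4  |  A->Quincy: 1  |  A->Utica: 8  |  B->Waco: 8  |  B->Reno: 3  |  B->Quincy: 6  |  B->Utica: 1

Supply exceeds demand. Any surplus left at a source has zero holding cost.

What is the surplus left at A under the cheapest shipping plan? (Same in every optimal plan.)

Minimum-cost shipments:
  A to Waco: 10 × 7 = 70
  A to Quincy: 20 × 1 = 20
  B to Waco: 25 × 8 = 200
  B to Reno: 5 × 3 = 15
  B to Utica: 5 × 1 = 5
Total cost = 310.
A ships 30 of its 30, leaving 0.

0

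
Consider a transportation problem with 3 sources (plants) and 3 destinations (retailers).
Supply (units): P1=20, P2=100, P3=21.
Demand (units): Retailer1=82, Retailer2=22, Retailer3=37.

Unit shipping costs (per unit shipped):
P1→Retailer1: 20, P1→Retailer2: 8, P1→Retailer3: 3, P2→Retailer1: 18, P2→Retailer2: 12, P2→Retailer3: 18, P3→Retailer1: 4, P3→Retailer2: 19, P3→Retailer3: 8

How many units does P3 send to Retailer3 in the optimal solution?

0

Optimal shipments:
  P1→Retailer3: 20 × 3 = 60
  P2→Retailer1: 61 × 18 = 1098
  P2→Retailer2: 22 × 12 = 264
  P2→Retailer3: 17 × 18 = 306
  P3→Retailer1: 21 × 4 = 84
Total cost = 1812.
The route P3→Retailer3 is not used.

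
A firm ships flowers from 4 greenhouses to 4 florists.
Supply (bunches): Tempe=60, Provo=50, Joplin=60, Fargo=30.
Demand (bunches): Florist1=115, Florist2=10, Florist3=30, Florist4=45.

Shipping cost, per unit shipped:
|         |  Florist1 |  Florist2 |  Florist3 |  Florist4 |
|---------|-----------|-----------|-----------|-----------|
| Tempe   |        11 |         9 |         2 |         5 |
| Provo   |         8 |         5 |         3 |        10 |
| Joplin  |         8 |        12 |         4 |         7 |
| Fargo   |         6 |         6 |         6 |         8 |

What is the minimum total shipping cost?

Optimal allocation:
  Tempe->Florist3: 15 × 2 = 30
  Tempe->Florist4: 45 × 5 = 225
  Provo->Florist1: 25 × 8 = 200
  Provo->Florist2: 10 × 5 = 50
  Provo->Florist3: 15 × 3 = 45
  Joplin->Florist1: 60 × 8 = 480
  Fargo->Florist1: 30 × 6 = 180
Total = 30 + 225 + 200 + 50 + 45 + 480 + 180 = 1210.

1210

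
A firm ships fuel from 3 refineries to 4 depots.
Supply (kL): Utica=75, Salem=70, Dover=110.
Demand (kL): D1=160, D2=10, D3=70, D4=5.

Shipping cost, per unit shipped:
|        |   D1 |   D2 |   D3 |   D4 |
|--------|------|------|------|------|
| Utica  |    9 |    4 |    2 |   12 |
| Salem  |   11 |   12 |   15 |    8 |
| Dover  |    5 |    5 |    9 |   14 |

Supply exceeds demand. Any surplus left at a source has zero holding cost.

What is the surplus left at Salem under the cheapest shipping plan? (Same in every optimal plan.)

10

Minimum-cost shipments:
  Utica->D2: 5 × 4 = 20
  Utica->D3: 70 × 2 = 140
  Salem->D1: 55 × 11 = 605
  Salem->D4: 5 × 8 = 40
  Dover->D1: 105 × 5 = 525
  Dover->D2: 5 × 5 = 25
Total cost = 1355.
Salem ships 60 of its 70, leaving 10.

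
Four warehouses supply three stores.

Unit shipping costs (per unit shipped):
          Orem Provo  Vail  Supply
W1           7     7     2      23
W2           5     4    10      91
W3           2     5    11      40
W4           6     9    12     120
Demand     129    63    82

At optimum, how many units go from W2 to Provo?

63

The minimum-cost plan:
  W1 to Vail: 23 units
  W2 to Provo: 63 units
  W2 to Vail: 28 units
  W3 to Orem: 40 units
  W4 to Orem: 89 units
  W4 to Vail: 31 units
Total cost = 1564.
So W2→Provo carries 63 units.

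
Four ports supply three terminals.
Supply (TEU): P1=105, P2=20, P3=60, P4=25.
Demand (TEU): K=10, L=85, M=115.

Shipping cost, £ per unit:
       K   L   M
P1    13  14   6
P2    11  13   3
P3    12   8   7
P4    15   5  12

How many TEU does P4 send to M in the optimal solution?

0

Solving gives:
  P1–K: 10 × £13 = £130
  P1–M: 95 × £6 = £570
  P2–M: 20 × £3 = £60
  P3–L: 60 × £8 = £480
  P4–L: 25 × £5 = £125
Total cost = £1365.
The route P4→M is not used.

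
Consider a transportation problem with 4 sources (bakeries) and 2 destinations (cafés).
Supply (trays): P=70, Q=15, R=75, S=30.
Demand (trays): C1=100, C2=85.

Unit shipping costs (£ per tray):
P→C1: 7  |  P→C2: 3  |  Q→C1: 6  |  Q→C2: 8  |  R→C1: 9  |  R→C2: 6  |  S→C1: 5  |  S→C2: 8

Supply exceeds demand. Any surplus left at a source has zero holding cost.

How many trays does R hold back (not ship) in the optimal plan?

5

An optimal plan:
  P to C2: 70 × £3 = £210
  Q to C1: 15 × £6 = £90
  R to C1: 55 × £9 = £495
  R to C2: 15 × £6 = £90
  S to C1: 30 × £5 = £150
Total cost = £1035.
R ships 70 of its 75, leaving 5.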